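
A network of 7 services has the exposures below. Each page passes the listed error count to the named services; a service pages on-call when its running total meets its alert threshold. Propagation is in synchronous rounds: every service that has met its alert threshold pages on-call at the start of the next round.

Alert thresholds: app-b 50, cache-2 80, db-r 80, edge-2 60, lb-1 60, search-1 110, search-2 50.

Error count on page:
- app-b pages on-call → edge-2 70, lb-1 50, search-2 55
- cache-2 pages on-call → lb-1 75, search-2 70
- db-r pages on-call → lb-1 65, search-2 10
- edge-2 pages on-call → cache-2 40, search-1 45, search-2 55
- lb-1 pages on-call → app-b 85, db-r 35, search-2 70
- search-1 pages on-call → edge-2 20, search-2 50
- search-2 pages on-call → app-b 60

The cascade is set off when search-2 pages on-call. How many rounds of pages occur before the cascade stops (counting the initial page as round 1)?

Round 1 — search-2 pages on-call (initial).
  app-b: +60 → 60 ≥ 50
Round 2 — app-b pages on-call.
  edge-2: +70 → 70 ≥ 60
  lb-1: +50 → 50 < 60
Round 3 — edge-2 pages on-call.
  cache-2: +40 → 40 < 80
  search-1: +45 → 45 < 110
No further pages.

3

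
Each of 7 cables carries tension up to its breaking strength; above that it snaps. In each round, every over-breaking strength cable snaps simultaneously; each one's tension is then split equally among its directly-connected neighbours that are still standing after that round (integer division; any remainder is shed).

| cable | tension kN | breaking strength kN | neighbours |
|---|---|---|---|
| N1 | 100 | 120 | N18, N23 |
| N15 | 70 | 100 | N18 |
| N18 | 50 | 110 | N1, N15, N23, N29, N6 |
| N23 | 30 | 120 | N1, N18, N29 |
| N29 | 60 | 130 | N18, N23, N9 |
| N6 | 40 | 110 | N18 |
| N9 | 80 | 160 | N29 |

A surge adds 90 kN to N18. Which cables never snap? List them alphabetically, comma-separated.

Round 1 — N18 at 140 > 110. N18 snaps.
  N18 sheds 140 kN to N1, N15, N23, N29, N6: 28 each.
    N1: 100+28 = 128 > 120
    N15: 70+28 = 98 ≤ 100
    N23: 30+28 = 58 ≤ 120
    N29: 60+28 = 88 ≤ 130
    N6: 40+28 = 68 ≤ 110
Round 2 — N1 snaps.
  N1 sheds 128 kN to N23: 128 each.
    N23: 58+128 = 186 > 120
Round 3 — N23 snaps.
  N23 sheds 186 kN to N29: 186 each.
    N29: 88+186 = 274 > 130
Round 4 — N29 snaps.
  N29 sheds 274 kN to N9: 274 each.
    N9: 80+274 = 354 > 160
Round 5 — N9 snaps.
  N9 sheds 354 kN: no online neighbours, lost.
No further breaks.

N15, N6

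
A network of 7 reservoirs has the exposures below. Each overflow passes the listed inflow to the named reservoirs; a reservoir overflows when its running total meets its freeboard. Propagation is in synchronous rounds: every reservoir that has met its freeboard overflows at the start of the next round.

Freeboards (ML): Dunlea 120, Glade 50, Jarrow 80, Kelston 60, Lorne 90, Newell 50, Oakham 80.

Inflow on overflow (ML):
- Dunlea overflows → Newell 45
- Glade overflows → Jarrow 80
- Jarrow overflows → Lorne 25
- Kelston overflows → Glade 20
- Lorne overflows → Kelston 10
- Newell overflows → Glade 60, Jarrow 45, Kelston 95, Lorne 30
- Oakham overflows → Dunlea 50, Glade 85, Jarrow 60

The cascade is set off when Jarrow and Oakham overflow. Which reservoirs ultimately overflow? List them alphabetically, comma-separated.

Glade, Jarrow, Oakham

Round 1 — Jarrow, Oakham overflow (initial).
  Dunlea: +50 → 50 < 120
  Glade: +85 → 85 ≥ 50
  Lorne: +25 → 25 < 90
Round 2 — Glade overflows.
No further overflows.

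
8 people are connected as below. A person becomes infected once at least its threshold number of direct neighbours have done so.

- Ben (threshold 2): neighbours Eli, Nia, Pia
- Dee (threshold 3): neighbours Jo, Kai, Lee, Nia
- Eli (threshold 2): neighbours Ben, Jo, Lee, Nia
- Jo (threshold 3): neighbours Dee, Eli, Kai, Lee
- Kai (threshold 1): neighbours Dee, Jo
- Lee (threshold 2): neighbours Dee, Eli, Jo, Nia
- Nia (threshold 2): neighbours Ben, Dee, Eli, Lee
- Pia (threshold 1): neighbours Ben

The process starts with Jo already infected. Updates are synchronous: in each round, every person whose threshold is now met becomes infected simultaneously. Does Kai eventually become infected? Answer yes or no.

yes

Round 1 — Jo becomes infected (initial).
Round 2 — checking thresholds:
  Dee: 1 of 4 neighbours < 3, holds.
  Eli: 1 of 4 neighbours < 2, holds.
  Kai: 1 of 2 neighbours ≥ 1, becomes infected.
  Lee: 1 of 4 neighbours < 2, holds.
Round 3 — no new infections; cascade stops.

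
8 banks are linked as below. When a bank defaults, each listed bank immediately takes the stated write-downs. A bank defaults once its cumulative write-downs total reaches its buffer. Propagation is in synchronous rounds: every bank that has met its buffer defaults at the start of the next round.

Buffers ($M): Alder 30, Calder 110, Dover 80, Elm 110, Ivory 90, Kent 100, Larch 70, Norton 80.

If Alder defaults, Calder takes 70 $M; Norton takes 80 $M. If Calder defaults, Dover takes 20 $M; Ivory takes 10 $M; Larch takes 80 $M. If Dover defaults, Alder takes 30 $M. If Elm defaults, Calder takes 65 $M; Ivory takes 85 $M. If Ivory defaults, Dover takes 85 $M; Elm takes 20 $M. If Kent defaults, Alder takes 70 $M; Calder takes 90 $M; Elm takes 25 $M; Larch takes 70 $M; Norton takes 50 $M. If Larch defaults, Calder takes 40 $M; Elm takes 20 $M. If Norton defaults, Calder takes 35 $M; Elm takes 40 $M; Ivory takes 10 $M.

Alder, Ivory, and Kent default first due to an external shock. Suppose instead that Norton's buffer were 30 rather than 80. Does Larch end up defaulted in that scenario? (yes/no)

yes

With Norton's buffer at 30:
Round 1 — Alder, Ivory, Kent default (initial).
  Calder: +70+90 → 160 ≥ 110
  Dover: +85 → 85 ≥ 80
  Elm: +20+25 → 45 < 110
  Larch: +70 → 70 ≥ 70
  Norton: +80+50 → 130 ≥ 30
Round 2 — Calder, Dover, Larch, Norton default.
  Elm: +20+40 → 105 < 110
No further defaults.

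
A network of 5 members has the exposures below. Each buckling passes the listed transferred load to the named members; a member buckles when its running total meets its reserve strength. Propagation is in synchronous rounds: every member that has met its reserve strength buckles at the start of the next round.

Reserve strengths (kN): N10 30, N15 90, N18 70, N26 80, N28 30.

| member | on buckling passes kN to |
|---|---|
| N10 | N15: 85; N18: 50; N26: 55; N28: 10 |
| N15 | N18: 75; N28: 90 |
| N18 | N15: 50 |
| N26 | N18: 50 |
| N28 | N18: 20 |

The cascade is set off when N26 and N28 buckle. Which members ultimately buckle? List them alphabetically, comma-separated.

N18, N26, N28

Round 1 — N26, N28 buckle (initial).
  N18: +50+20 → 70 ≥ 70
Round 2 — N18 buckles.
  N15: +50 → 50 < 90
No further bucklings.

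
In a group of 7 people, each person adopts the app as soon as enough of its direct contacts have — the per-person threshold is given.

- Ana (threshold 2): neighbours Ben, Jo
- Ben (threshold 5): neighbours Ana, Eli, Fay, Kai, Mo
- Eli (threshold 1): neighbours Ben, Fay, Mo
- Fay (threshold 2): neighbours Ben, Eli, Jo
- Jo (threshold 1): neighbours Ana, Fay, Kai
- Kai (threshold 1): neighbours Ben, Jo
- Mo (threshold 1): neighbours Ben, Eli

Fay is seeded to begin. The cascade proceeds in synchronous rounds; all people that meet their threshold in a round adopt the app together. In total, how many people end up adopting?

Round 1 — Fay adopts the app (initial).
Round 2 — checking thresholds:
  Ben: 1 of 5 neighbours < 5, not yet.
  Eli: 1 of 3 neighbours ≥ 1, adopts the app.
  Jo: 1 of 3 neighbours ≥ 1, adopts the app.
Round 3 — checking thresholds:
  Ana: 1 of 2 neighbours < 2, not yet.
  Ben: 2 of 5 neighbours < 5, not yet.
  Kai: 1 of 2 neighbours ≥ 1, adopts the app.
  Mo: 1 of 2 neighbours ≥ 1, adopts the app.
Round 4 — no new adoptions; cascade stops.

5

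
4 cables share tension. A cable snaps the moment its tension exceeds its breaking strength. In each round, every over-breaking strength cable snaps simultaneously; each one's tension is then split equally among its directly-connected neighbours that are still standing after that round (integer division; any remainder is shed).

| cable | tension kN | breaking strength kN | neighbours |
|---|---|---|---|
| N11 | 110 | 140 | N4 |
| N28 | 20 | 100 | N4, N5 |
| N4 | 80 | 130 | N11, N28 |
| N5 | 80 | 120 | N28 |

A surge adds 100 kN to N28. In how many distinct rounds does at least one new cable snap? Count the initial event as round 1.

Round 1 — N28 at 120 > 100. N28 snaps.
  N28 sheds 120 kN to N4, N5: 60 each.
    N4: 80+60 = 140 > 130
    N5: 80+60 = 140 > 120
Round 2 — N4, N5 snap.
  N4 sheds 140 kN to N11: 140 each.
    N11: 110+140 = 250 > 140
  N5 sheds 140 kN: no online neighbours, lost.
Round 3 — N11 snaps.
  N11 sheds 250 kN: no online neighbours, lost.
No further breaks.

3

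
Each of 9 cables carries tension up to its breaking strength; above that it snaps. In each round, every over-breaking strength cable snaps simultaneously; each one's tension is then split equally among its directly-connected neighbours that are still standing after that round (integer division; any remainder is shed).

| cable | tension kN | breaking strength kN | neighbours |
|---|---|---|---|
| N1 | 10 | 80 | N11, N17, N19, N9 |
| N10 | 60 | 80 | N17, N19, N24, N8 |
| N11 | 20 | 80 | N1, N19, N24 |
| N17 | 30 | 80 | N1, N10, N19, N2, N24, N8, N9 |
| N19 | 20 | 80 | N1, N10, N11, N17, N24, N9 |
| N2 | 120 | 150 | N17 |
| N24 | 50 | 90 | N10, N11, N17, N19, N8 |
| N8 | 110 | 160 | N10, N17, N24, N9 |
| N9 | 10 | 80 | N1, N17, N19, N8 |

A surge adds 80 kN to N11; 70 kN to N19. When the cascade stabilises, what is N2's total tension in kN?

141

Round 1 — N11 at 100 > 80; N19 at 90 > 80. N11, N19 snap.
  N11 sheds 100 kN to N1, N24: 50 each.
    N1: 10+50 = 60 ≤ 80
    N24: 50+50 = 100 > 90
  N19 sheds 90 kN to N1, N10, N17, N24, N9: 18 each.
    N1: 60+18 = 78 ≤ 80
    N10: 60+18 = 78 ≤ 80
    N17: 30+18 = 48 ≤ 80
    N24: 100+18 = 118 > 90
    N9: 10+18 = 28 ≤ 80
Round 2 — N24 snaps.
  N24 sheds 118 kN to N10, N17, N8: 39 each (1 lost).
    N10: 78+39 = 117 > 80
    N17: 48+39 = 87 > 80
    N8: 110+39 = 149 ≤ 160
Round 3 — N10, N17 snap.
  N10 sheds 117 kN to N8: 117 each.
    N8: 149+117 = 266 > 160
  N17 sheds 87 kN to N1, N2, N8, N9: 21 each (3 lost).
    N1: 78+21 = 99 > 80
    N2: 120+21 = 141 ≤ 150
    N8: 266+21 = 287 > 160
    N9: 28+21 = 49 ≤ 80
Round 4 — N1, N8 snap.
  N1 sheds 99 kN to N9: 99 each.
    N9: 49+99 = 148 > 80
  N8 sheds 287 kN to N9: 287 each.
    N9: 148+287 = 435 > 80
Round 5 — N9 snaps.
  N9 sheds 435 kN: no online neighbours, lost.
No further breaks.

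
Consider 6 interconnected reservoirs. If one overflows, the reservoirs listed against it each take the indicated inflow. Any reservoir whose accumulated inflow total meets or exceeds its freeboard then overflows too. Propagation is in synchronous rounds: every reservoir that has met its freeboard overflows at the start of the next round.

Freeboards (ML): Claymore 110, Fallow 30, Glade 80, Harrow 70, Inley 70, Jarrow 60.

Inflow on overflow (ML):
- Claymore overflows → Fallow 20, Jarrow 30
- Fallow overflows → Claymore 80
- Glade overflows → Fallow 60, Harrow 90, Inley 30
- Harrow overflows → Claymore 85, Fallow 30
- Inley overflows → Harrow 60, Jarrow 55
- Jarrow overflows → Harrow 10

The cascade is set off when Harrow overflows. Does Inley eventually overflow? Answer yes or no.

no

Round 1 — Harrow overflows (initial).
  Claymore: +85 → 85 < 110
  Fallow: +30 → 30 ≥ 30
Round 2 — Fallow overflows.
  Claymore: +80 → 165 ≥ 110
Round 3 — Claymore overflows.
  Jarrow: +30 → 30 < 60
No further overflows.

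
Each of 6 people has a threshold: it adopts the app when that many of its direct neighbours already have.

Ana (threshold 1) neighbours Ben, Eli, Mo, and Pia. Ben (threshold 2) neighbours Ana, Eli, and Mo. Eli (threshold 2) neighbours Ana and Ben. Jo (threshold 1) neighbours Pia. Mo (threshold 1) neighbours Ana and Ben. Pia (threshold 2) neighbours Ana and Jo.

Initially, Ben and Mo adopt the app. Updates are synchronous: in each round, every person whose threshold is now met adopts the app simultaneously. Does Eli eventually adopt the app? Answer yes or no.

Round 1 — Ben, Mo adopt the app (initial).
Round 2 — checking thresholds:
  Ana: 2 of 4 neighbours ≥ 1, adopts the app.
  Eli: 1 of 2 neighbours < 2, below threshold.
Round 3 — checking thresholds:
  Eli: 2 of 2 neighbours ≥ 2, adopts the app.
  Pia: 1 of 2 neighbours < 2, below threshold.
Round 4 — no new adoptions; cascade stops.

yes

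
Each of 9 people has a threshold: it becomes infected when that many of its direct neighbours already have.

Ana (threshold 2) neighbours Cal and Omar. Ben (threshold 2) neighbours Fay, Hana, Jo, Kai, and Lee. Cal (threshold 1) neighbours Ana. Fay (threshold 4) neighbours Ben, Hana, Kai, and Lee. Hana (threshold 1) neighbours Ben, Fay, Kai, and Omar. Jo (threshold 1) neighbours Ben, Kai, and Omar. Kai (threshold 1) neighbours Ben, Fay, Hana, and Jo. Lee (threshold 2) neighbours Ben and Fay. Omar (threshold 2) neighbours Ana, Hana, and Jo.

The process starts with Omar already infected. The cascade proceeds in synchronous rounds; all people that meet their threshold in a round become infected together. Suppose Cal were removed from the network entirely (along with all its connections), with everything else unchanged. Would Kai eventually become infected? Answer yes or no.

With Cal removed:
Round 1 — Omar becomes infected (initial).
Round 2 — checking thresholds:
  Ana: 1 of 1 neighbours < 2, holds.
  Hana: 1 of 4 neighbours ≥ 1, becomes infected.
  Jo: 1 of 3 neighbours ≥ 1, becomes infected.
Round 3 — checking thresholds:
  Ana: 1 of 1 neighbours < 2, holds.
  Ben: 2 of 5 neighbours ≥ 2, becomes infected.
  Fay: 1 of 4 neighbours < 4, holds.
  Kai: 2 of 4 neighbours ≥ 1, becomes infected.
Round 4 — no new infections; cascade stops.

yes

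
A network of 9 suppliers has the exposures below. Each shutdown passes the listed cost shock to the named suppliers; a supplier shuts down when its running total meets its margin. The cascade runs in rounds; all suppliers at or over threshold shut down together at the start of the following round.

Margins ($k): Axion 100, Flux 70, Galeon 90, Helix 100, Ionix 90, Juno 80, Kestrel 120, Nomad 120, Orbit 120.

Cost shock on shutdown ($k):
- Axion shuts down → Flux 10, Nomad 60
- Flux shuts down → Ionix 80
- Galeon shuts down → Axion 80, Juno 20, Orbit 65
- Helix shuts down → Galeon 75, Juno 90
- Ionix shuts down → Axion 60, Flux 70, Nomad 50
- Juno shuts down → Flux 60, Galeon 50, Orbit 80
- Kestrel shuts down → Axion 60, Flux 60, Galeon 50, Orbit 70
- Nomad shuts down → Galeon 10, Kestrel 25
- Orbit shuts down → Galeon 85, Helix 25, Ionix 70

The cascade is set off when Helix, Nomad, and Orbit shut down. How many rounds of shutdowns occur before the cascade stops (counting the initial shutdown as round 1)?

Round 1 — Helix, Nomad, Orbit shut down (initial).
  Galeon: +75+10+85 → 170 ≥ 90
  Ionix: +70 → 70 < 90
  Juno: +90 → 90 ≥ 80
  Kestrel: +25 → 25 < 120
Round 2 — Galeon, Juno shut down.
  Axion: +80 → 80 < 100
  Flux: +60 → 60 < 70
No further shutdowns.

2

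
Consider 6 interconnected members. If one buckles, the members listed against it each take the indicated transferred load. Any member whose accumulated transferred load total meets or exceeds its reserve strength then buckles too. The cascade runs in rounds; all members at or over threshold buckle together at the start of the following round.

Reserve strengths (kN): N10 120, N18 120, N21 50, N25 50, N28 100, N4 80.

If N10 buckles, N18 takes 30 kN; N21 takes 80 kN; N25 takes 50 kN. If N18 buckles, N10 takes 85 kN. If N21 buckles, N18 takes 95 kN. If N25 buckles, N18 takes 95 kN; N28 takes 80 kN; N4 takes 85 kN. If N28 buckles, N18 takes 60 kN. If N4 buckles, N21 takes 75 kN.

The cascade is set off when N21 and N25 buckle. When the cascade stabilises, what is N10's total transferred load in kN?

85

Round 1 — N21, N25 buckle (initial).
  N18: +95+95 → 190 ≥ 120
  N28: +80 → 80 < 100
  N4: +85 → 85 ≥ 80
Round 2 — N18, N4 buckle.
  N10: +85 → 85 < 120
No further bucklings.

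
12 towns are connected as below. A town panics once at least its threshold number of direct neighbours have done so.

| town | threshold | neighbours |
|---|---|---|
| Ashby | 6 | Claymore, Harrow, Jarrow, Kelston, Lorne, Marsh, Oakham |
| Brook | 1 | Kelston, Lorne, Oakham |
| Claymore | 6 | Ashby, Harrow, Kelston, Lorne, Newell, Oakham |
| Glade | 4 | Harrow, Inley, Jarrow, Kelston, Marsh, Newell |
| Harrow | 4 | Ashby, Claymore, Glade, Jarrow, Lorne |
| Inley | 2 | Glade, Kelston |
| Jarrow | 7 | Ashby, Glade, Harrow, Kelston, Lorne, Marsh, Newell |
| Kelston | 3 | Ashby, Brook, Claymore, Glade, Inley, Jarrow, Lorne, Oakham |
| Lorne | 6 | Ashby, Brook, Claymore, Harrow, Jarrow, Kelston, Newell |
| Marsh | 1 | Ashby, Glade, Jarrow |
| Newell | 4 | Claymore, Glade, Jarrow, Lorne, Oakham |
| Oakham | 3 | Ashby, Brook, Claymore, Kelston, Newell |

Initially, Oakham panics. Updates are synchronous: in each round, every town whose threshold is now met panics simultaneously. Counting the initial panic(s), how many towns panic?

2

Round 1 — Oakham panics (initial).
Round 2 — checking thresholds:
  Ashby: 1 of 7 neighbours < 6, below threshold.
  Brook: 1 of 3 neighbours ≥ 1, panics.
  Claymore: 1 of 6 neighbours < 6, below threshold.
  Kelston: 1 of 8 neighbours < 3, below threshold.
  Newell: 1 of 5 neighbours < 4, below threshold.
Round 3 — no new panics; cascade stops.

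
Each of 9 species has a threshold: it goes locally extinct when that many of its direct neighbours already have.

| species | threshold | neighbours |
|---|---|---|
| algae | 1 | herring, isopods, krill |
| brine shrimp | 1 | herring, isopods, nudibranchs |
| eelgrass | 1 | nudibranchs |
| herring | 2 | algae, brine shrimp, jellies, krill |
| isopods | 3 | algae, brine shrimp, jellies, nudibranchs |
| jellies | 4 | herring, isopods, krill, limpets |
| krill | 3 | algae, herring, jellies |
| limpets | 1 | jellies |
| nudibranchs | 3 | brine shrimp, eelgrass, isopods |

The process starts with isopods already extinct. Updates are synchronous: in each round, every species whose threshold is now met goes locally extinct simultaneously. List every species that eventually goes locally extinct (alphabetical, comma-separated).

algae, brine shrimp, herring, isopods

Round 1 — isopods goes locally extinct (initial).
Round 2 — checking thresholds:
  algae: 1 of 3 neighbours ≥ 1, goes locally extinct.
  brine shrimp: 1 of 3 neighbours ≥ 1, goes locally extinct.
  jellies: 1 of 4 neighbours < 4, holds.
  nudibranchs: 1 of 3 neighbours < 3, holds.
Round 3 — checking thresholds:
  herring: 2 of 4 neighbours ≥ 2, goes locally extinct.
  jellies: 1 of 4 neighbours < 4, holds.
  krill: 1 of 3 neighbours < 3, holds.
  nudibranchs: 2 of 3 neighbours < 3, holds.
Round 4 — no new extinctions; cascade stops.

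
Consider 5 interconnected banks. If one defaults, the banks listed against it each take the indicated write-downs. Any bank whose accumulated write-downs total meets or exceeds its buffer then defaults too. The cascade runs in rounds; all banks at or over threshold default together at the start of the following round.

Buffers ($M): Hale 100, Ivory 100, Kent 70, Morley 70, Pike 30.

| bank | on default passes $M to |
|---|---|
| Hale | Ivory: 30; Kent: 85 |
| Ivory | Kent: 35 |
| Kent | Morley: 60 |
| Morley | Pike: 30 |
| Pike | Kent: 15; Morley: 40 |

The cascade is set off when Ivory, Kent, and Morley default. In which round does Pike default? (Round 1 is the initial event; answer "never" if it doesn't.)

Round 1 — Ivory, Kent, Morley default (initial).
  Pike: +30 → 30 ≥ 30
Round 2 — Pike defaults.
No further defaults.

2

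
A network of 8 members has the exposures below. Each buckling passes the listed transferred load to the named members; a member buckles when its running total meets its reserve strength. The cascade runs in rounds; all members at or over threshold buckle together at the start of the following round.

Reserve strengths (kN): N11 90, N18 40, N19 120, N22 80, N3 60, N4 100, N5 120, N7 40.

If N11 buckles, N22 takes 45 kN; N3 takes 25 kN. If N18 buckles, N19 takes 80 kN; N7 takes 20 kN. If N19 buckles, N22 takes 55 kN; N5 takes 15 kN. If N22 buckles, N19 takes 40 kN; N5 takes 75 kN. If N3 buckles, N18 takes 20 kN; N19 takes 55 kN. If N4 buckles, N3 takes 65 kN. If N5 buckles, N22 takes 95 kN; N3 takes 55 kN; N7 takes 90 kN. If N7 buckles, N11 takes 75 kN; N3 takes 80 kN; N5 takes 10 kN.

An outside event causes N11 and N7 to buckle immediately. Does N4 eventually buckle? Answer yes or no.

no

Round 1 — N11, N7 buckle (initial).
  N22: +45 → 45 < 80
  N3: +25+80 → 105 ≥ 60
  N5: +10 → 10 < 120
Round 2 — N3 buckles.
  N18: +20 → 20 < 40
  N19: +55 → 55 < 120
No further bucklings.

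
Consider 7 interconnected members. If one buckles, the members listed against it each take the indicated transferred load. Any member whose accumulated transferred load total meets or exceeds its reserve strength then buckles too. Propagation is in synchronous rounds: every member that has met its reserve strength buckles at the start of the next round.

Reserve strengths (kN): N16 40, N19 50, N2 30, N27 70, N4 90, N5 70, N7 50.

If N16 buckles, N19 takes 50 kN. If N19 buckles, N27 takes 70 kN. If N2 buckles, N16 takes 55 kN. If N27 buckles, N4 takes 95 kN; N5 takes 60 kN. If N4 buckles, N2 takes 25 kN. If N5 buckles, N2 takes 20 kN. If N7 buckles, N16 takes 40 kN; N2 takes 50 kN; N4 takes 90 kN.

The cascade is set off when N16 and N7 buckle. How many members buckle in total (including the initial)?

6

Round 1 — N16, N7 buckle (initial).
  N19: +50 → 50 ≥ 50
  N2: +50 → 50 ≥ 30
  N4: +90 → 90 ≥ 90
Round 2 — N19, N2, N4 buckle.
  N27: +70 → 70 ≥ 70
Round 3 — N27 buckles.
  N5: +60 → 60 < 70
No further bucklings.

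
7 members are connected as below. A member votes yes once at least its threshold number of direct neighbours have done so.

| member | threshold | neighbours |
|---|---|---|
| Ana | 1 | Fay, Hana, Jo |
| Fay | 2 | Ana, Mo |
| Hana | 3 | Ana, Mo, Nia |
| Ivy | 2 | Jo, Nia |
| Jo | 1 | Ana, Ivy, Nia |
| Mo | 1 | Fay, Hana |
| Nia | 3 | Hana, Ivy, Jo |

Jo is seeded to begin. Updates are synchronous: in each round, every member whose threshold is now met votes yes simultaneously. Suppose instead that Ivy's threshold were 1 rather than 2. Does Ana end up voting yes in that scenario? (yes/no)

yes

With Ivy's threshold at 1:
Round 1 — Jo votes yes (initial).
Round 2 — checking thresholds:
  Ana: 1 of 3 neighbours ≥ 1, votes yes.
  Ivy: 1 of 2 neighbours ≥ 1, votes yes.
  Nia: 1 of 3 neighbours < 3, holds.
Round 3 — no new yes votes; cascade stops.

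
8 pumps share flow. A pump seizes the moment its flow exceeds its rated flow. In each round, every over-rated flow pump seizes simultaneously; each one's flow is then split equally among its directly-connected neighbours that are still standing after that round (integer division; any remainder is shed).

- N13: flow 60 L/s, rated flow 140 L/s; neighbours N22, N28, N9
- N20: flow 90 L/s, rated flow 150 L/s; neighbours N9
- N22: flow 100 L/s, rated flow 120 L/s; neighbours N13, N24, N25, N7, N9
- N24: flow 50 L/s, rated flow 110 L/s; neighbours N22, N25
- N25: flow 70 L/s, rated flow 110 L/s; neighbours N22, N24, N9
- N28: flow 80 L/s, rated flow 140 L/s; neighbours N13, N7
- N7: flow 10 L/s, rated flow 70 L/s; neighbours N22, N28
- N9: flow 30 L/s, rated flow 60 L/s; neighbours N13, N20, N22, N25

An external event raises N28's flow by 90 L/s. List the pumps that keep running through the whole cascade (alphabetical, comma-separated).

Round 1 — N28 at 170 > 140. N28 seizes.
  N28 sheds 170 L/s to N13, N7: 85 each.
    N13: 60+85 = 145 > 140
    N7: 10+85 = 95 > 70
Round 2 — N13, N7 seize.
  N13 sheds 145 L/s to N22, N9: 72 each (1 lost).
    N22: 100+72 = 172 > 120
    N9: 30+72 = 102 > 60
  N7 sheds 95 L/s to N22: 95 each.
    N22: 172+95 = 267 > 120
Round 3 — N22, N9 seize.
  N22 sheds 267 L/s to N24, N25: 133 each (1 lost).
    N24: 50+133 = 183 > 110
    N25: 70+133 = 203 > 110
  N9 sheds 102 L/s to N20, N25: 51 each.
    N20: 90+51 = 141 ≤ 150
    N25: 203+51 = 254 > 110
Round 4 — N24, N25 seize.
  N24 sheds 183 L/s: no online neighbours, lost.
  N25 sheds 254 L/s: no online neighbours, lost.
No further seizures.

N20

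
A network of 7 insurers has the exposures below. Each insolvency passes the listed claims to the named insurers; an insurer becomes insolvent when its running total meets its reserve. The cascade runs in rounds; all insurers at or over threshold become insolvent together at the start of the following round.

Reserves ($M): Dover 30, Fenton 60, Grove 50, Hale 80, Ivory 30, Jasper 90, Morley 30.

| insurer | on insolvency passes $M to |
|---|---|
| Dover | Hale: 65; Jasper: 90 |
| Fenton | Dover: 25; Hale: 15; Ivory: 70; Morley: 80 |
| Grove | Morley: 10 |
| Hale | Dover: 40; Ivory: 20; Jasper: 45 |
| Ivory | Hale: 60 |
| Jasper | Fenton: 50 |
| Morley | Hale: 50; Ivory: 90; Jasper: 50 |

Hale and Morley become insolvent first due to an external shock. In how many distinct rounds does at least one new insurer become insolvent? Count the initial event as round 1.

Round 1 — Hale, Morley become insolvent (initial).
  Dover: +40 → 40 ≥ 30
  Ivory: +20+90 → 110 ≥ 30
  Jasper: +45+50 → 95 ≥ 90
Round 2 — Dover, Ivory, Jasper become insolvent.
  Fenton: +50 → 50 < 60
No further insolvencies.

2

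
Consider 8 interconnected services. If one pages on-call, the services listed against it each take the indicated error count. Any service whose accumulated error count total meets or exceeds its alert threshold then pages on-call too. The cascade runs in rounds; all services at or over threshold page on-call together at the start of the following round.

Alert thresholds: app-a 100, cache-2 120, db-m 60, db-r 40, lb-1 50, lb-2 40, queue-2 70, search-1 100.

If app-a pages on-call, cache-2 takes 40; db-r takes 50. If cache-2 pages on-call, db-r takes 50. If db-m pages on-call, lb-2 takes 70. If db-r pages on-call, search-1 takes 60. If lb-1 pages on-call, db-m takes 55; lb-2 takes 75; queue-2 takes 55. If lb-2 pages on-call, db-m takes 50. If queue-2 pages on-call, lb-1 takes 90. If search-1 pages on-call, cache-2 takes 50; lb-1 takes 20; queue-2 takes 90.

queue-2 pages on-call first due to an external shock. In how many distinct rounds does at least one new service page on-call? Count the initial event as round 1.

4

Round 1 — queue-2 pages on-call (initial).
  lb-1: +90 → 90 ≥ 50
Round 2 — lb-1 pages on-call.
  db-m: +55 → 55 < 60
  lb-2: +75 → 75 ≥ 40
Round 3 — lb-2 pages on-call.
  db-m: +50 → 105 ≥ 60
Round 4 — db-m pages on-call.
No further pages.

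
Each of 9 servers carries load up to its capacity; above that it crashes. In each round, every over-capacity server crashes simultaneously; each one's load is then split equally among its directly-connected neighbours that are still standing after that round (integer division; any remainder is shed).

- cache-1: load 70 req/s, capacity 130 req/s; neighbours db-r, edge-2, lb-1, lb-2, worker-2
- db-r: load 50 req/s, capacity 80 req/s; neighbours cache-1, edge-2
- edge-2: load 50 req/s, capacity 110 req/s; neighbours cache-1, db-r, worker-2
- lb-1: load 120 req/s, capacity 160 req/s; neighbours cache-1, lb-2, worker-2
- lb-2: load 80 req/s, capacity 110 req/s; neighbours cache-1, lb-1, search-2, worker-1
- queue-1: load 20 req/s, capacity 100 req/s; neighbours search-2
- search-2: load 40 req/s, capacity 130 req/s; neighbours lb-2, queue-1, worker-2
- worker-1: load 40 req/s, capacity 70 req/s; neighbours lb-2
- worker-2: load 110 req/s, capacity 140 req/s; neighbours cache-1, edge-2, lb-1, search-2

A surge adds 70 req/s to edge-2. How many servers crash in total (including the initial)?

9

Round 1 — edge-2 at 120 > 110. edge-2 crashes.
  edge-2 sheds 120 req/s to cache-1, db-r, worker-2: 40 each.
    cache-1: 70+40 = 110 ≤ 130
    db-r: 50+40 = 90 > 80
    worker-2: 110+40 = 150 > 140
Round 2 — db-r, worker-2 crash.
  db-r sheds 90 req/s to cache-1: 90 each.
    cache-1: 110+90 = 200 > 130
  worker-2 sheds 150 req/s to cache-1, lb-1, search-2: 50 each.
    cache-1: 200+50 = 250 > 130
    lb-1: 120+50 = 170 > 160
    search-2: 40+50 = 90 ≤ 130
Round 3 — cache-1, lb-1 crash.
  cache-1 sheds 250 req/s to lb-2: 250 each.
    lb-2: 80+250 = 330 > 110
  lb-1 sheds 170 req/s to lb-2: 170 each.
    lb-2: 330+170 = 500 > 110
Round 4 — lb-2 crashes.
  lb-2 sheds 500 req/s to search-2, worker-1: 250 each.
    search-2: 90+250 = 340 > 130
    worker-1: 40+250 = 290 > 70
Round 5 — search-2, worker-1 crash.
  search-2 sheds 340 req/s to queue-1: 340 each.
    queue-1: 20+340 = 360 > 100
  worker-1 sheds 290 req/s: no online neighbours, lost.
Round 6 — queue-1 crashes.
  queue-1 sheds 360 req/s: no online neighbours, lost.
No further crashes.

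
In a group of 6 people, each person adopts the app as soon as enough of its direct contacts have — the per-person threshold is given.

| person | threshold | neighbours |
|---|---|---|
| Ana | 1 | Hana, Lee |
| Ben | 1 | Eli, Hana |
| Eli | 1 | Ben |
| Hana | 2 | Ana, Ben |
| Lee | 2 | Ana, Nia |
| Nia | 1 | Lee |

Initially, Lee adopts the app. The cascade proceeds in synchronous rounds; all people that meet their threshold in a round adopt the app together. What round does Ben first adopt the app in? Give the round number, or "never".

Round 1 — Lee adopts the app (initial).
Round 2 — checking thresholds:
  Ana: 1 of 2 neighbours ≥ 1, adopts the app.
  Nia: 1 of 1 neighbours ≥ 1, adopts the app.
Round 3 — no new adoptions; cascade stops.

never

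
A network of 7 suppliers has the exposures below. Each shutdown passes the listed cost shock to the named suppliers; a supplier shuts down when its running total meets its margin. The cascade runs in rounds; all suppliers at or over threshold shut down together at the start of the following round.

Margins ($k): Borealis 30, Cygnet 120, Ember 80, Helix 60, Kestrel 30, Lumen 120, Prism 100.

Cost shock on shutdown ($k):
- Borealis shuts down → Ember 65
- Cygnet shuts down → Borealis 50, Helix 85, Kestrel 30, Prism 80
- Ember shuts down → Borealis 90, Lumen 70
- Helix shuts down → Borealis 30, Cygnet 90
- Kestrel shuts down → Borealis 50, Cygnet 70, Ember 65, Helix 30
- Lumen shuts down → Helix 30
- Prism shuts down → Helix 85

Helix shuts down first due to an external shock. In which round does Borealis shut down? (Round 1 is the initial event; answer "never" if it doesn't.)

Round 1 — Helix shuts down (initial).
  Borealis: +30 → 30 ≥ 30
  Cygnet: +90 → 90 < 120
Round 2 — Borealis shuts down.
  Ember: +65 → 65 < 80
No further shutdowns.

2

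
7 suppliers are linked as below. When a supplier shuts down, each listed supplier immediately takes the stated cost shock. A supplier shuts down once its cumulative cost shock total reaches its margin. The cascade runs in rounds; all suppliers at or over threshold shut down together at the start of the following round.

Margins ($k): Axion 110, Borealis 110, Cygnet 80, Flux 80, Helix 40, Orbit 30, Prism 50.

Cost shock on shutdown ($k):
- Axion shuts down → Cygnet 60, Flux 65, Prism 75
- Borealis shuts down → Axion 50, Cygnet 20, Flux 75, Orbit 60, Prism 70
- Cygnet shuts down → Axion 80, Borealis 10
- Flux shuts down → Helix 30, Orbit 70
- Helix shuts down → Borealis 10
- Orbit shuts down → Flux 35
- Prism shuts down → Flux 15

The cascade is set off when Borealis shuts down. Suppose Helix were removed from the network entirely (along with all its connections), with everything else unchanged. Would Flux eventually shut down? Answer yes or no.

With Helix removed:
Round 1 — Borealis shuts down (initial).
  Axion: +50 → 50 < 110
  Cygnet: +20 → 20 < 80
  Flux: +75 → 75 < 80
  Orbit: +60 → 60 ≥ 30
  Prism: +70 → 70 ≥ 50
Round 2 — Orbit, Prism shut down.
  Flux: +35+15 → 125 ≥ 80
Round 3 — Flux shuts down.
No further shutdowns.

yes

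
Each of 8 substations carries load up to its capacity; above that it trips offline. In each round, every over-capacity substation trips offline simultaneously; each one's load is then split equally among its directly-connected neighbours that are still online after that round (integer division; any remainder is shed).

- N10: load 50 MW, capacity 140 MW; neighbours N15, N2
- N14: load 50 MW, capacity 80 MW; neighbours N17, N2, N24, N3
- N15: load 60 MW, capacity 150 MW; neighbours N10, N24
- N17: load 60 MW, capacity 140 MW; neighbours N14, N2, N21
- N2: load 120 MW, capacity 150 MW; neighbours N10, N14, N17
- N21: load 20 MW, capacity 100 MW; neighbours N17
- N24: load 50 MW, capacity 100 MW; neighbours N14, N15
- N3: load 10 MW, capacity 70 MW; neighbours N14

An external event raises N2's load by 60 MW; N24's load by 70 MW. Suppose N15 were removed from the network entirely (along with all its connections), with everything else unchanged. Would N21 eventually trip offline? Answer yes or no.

With N15 removed:
Round 1 — N2 at 180 > 150; N24 at 120 > 100. N2, N24 trip offline.
  N2 sheds 180 MW to N10, N14, N17: 60 each.
    N10: 50+60 = 110 ≤ 140
    N14: 50+60 = 110 > 80
    N17: 60+60 = 120 ≤ 140
  N24 sheds 120 MW to N14: 120 each.
    N14: 110+120 = 230 > 80
Round 2 — N14 trips offline.
  N14 sheds 230 MW to N17, N3: 115 each.
    N17: 120+115 = 235 > 140
    N3: 10+115 = 125 > 70
Round 3 — N17, N3 trip offline.
  N17 sheds 235 MW to N21: 235 each.
    N21: 20+235 = 255 > 100
  N3 sheds 125 MW: no online neighbours, lost.
Round 4 — N21 trips offline.
  N21 sheds 255 MW: no online neighbours, lost.
No further trips.

yes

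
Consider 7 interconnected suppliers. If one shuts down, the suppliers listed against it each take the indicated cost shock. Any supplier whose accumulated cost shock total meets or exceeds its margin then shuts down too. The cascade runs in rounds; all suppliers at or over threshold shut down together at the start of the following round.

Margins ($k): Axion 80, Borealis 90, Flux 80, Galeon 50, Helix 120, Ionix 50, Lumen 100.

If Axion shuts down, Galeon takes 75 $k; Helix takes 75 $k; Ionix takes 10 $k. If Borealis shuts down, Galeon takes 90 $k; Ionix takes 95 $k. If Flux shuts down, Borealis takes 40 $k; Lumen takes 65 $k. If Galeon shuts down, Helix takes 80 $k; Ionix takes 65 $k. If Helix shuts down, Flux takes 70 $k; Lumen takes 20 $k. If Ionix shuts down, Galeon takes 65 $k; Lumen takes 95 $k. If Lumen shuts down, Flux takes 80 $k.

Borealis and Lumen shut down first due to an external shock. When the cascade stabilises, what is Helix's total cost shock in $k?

Round 1 — Borealis, Lumen shut down (initial).
  Flux: +80 → 80 ≥ 80
  Galeon: +90 → 90 ≥ 50
  Ionix: +95 → 95 ≥ 50
Round 2 — Flux, Galeon, Ionix shut down.
  Helix: +80 → 80 < 120
No further shutdowns.

80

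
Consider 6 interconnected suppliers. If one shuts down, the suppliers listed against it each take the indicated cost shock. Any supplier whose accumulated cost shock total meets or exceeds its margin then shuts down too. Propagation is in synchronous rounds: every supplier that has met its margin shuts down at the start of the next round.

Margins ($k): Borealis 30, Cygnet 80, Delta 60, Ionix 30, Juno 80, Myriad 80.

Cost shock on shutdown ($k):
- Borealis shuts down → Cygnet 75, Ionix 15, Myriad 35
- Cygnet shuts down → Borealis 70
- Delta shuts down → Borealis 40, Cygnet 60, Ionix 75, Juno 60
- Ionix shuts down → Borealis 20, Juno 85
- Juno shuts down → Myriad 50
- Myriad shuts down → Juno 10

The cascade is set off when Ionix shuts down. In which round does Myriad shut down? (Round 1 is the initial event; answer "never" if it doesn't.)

never

Round 1 — Ionix shuts down (initial).
  Borealis: +20 → 20 < 30
  Juno: +85 → 85 ≥ 80
Round 2 — Juno shuts down.
  Myriad: +50 → 50 < 80
No further shutdowns.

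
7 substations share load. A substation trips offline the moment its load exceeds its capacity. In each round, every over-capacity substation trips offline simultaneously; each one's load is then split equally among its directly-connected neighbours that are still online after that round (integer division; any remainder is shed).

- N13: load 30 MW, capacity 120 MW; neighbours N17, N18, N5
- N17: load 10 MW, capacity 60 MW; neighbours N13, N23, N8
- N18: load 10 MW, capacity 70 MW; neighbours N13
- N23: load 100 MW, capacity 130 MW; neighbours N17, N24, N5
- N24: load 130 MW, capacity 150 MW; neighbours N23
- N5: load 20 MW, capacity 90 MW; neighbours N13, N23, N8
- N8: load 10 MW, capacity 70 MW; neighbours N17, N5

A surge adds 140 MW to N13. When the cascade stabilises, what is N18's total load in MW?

Round 1 — N13 at 170 > 120. N13 trips offline.
  N13 sheds 170 MW to N17, N18, N5: 56 each (2 lost).
    N17: 10+56 = 66 > 60
    N18: 10+56 = 66 ≤ 70
    N5: 20+56 = 76 ≤ 90
Round 2 — N17 trips offline.
  N17 sheds 66 MW to N23, N8: 33 each.
    N23: 100+33 = 133 > 130
    N8: 10+33 = 43 ≤ 70
Round 3 — N23 trips offline.
  N23 sheds 133 MW to N24, N5: 66 each (1 lost).
    N24: 130+66 = 196 > 150
    N5: 76+66 = 142 > 90
Round 4 — N24, N5 trip offline.
  N24 sheds 196 MW: no online neighbours, lost.
  N5 sheds 142 MW to N8: 142 each.
    N8: 43+142 = 185 > 70
Round 5 — N8 trips offline.
  N8 sheds 185 MW: no online neighbours, lost.
No further trips.

66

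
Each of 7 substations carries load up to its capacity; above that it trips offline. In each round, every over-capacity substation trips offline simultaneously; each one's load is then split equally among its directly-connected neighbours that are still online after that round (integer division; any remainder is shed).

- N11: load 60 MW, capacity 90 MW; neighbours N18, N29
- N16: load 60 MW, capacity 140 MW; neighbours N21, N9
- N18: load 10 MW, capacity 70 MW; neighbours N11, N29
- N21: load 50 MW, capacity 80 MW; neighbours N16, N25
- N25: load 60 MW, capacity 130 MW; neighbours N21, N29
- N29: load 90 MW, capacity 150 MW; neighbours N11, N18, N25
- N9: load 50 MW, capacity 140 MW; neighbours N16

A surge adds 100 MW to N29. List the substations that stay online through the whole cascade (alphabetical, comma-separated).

N16, N21, N25, N9

Round 1 — N29 at 190 > 150. N29 trips offline.
  N29 sheds 190 MW to N11, N18, N25: 63 each (1 lost).
    N11: 60+63 = 123 > 90
    N18: 10+63 = 73 > 70
    N25: 60+63 = 123 ≤ 130
Round 2 — N11, N18 trip offline.
  N11 sheds 123 MW: no online neighbours, lost.
  N18 sheds 73 MW: no online neighbours, lost.
No further trips.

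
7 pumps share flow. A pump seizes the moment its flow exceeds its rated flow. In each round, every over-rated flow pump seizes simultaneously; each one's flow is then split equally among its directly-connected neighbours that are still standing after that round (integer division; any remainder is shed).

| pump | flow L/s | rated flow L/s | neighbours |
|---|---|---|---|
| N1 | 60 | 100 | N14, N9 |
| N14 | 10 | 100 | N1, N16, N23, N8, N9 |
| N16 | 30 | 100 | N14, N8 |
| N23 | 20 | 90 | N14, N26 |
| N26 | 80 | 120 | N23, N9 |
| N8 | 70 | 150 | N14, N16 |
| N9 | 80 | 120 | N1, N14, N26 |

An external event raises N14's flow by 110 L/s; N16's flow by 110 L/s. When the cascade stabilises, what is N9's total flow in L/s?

110

Round 1 — N14 at 120 > 100; N16 at 140 > 100. N14, N16 seize.
  N14 sheds 120 L/s to N1, N23, N8, N9: 30 each.
    N1: 60+30 = 90 ≤ 100
    N23: 20+30 = 50 ≤ 90
    N8: 70+30 = 100 ≤ 150
    N9: 80+30 = 110 ≤ 120
  N16 sheds 140 L/s to N8: 140 each.
    N8: 100+140 = 240 > 150
Round 2 — N8 seizes.
  N8 sheds 240 L/s: no online neighbours, lost.
No further seizures.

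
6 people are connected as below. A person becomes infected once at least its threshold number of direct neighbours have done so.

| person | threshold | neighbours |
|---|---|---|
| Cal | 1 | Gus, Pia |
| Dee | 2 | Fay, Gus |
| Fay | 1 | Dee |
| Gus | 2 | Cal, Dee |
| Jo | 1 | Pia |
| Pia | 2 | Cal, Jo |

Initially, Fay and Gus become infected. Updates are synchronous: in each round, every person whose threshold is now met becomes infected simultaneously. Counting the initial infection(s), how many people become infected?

4

Round 1 — Fay, Gus become infected (initial).
Round 2 — checking thresholds:
  Cal: 1 of 2 neighbours ≥ 1, becomes infected.
  Dee: 2 of 2 neighbours ≥ 2, becomes infected.
Round 3 — no new infections; cascade stops.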